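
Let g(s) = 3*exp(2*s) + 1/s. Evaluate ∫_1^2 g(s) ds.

-3*exp(2)/2 + log(2) + 3*exp(4)/2

An antiderivative is F(s) = 3*exp(2*s)/2 + log(s).
Then F(2) - F(1) = (log(2) + 3*exp(4)/2) - (3*exp(2)/2) = -3*exp(2)/2 + log(2) + 3*exp(4)/2.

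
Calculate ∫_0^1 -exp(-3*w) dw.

An antiderivative is F(w) = exp(-3*w)/3.
Then F(1) - F(0) = (exp(-3)/3) - (1/3) = (1 - exp(3))*exp(-3)/3.

(1 - exp(3))*exp(-3)/3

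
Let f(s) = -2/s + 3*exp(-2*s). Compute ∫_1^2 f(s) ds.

An antiderivative is F(s) = -2*log(s) - 3*exp(-2*s)/2.
Then F(2) - F(1) = (-2*log(2) - 3*exp(-4)/2) - (-3*exp(-2)/2) = -2*log(2) - 3*exp(-4)/2 + 3*exp(-2)/2.

-2*log(2) - 3*exp(-4)/2 + 3*exp(-2)/2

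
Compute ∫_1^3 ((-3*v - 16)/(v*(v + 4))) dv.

Factor the denominator: v**2 + 4*v = (v + 4)v.
Partial fractions: (-3*v - 16)/(v*(v + 4)) = 1/(v + 4) - 4/v.
An antiderivative is F(v) = -4*log(v) + log(v + 4).
Then F(3) - F(1) = (log(7/81)) - (log(5)) = -4*log(3) - log(5) + log(7).

-4*log(3) - log(5) + log(7)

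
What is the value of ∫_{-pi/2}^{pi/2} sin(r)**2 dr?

Use the identity sin^2(r) = (1 - cos(2*r))/2.
An antiderivative is F(r) = r/2 - sin(2*r)/4.
Then F(pi/2) - F(-pi/2) = (pi/4) - (-pi/4) = pi/2.

pi/2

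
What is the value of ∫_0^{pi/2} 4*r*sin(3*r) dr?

Integrate by parts once (u = r, dv = 4*sin(3*r) dr).
An antiderivative is F(r) = -4*r*cos(3*r)/3 + 4*sin(3*r)/9.
Then F(pi/2) - F(0) = (-4/9) - (0) = -4/9.

-4/9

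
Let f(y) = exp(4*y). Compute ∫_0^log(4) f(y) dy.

Let u = exp(y), so du = exp(y) dy. When y = 0, u = 1; when y = log(4), u = 4.
The integral becomes ∫ u**3 du from 1 to 4, with antiderivative u**4/4.
Back in y: F(y) = exp(4*y)/4.
Then F(log(4)) - F(0) = (64) - (1/4) = 255/4.

255/4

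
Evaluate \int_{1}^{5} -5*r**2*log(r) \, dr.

Integrate by parts once (u = ln r, dv = -5*r**2 dr).
An antiderivative is F(r) = -5*r**3*(3*log(r) - 1)/9.
Then F(5) - F(1) = (625/9 - 625*log(5)/3) - (5/9) = 620/9 - 625*log(5)/3.

620/9 - 625*log(5)/3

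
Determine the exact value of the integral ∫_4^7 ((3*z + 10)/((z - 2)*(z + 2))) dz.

-3*log(2) - log(3) + 4*log(5)

Factor the denominator: z**2 - 4 = (z + 2)(z - 2).
Partial fractions: (3*z + 10)/((z - 2)*(z + 2)) = -1/(z + 2) + 4/(z - 2).
An antiderivative is F(z) = 4*log(z - 2) - log(z + 2).
Then F(7) - F(4) = (-2*log(3) + 4*log(5)) - (log(8/3)) = -3*log(2) - log(3) + 4*log(5).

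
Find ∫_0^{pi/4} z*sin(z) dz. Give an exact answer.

Integrate by parts once (u = z, dv = sin(z) dz).
An antiderivative is F(z) = -z*cos(z) + sin(z).
Then F(pi/4) - F(0) = (sqrt(2)*(4 - pi)/8) - (0) = sqrt(2)*(4 - pi)/8.

sqrt(2)*(4 - pi)/8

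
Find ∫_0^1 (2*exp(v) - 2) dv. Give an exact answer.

-4 + 2*E

An antiderivative is F(v) = -2*v + 2*exp(v).
Then F(1) - F(0) = (-2 + 2*E) - (2) = -4 + 2*E.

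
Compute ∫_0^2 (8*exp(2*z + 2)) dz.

Let u = 2*z + 2, so du = 2 dz. When z = 0, u = 2; when z = 2, u = 6.
The integral becomes 4·∫ exp(u) du from 2 to 6, with antiderivative 4*exp(u).
Back in z: F(z) = 4*exp(2*z + 2).
Then F(2) - F(0) = (4*exp(6)) - (4*exp(2)) = -4*(1 - exp(4))*exp(2).

-4*(1 - exp(4))*exp(2)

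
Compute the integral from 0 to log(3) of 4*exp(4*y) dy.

80

Let u = exp(y), so du = exp(y) dy. When y = 0, u = 1; when y = log(3), u = 3.
The integral becomes 4·∫ u**3 du from 1 to 3, with antiderivative u**4.
Back in y: F(y) = exp(4*y).
Then F(log(3)) - F(0) = (81) - (1) = 80.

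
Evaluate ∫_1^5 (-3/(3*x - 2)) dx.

-log(13)

An antiderivative is F(x) = -log(3*x - 2).
Then F(5) - F(1) = (-log(13)) - (0) = -log(13).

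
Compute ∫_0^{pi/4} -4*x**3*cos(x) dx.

-24 - 3*sqrt(2)*pi**2/8 - sqrt(2)*pi**3/32 + 3*sqrt(2)*pi + 12*sqrt(2)

Integrate by parts 3 times (u = x^3, dv = -4*cos(x) dx).
An antiderivative is F(x) = -4*x**3*sin(x) - 12*x**2*cos(x) + 24*x*sin(x) + 24*cos(x).
Then F(pi/4) - F(0) = (sqrt(2)*(-12*pi**2 - pi**3 + 96*pi + 384)/32) - (24) = -24 - 3*sqrt(2)*pi**2/8 - sqrt(2)*pi**3/32 + 3*sqrt(2)*pi + 12*sqrt(2).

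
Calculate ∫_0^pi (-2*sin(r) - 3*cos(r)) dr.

-4

An antiderivative is F(r) = -3*sin(r) + 2*cos(r).
Then F(pi) - F(0) = (-2) - (2) = -4.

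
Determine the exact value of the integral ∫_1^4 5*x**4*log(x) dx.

Integrate by parts once (u = ln x, dv = 5*x**4 dx).
An antiderivative is F(x) = x**5*(5*log(x) - 1)/5.
Then F(4) - F(1) = (-1024/5 + 2048*log(2)) - (-1/5) = -1023/5 + 2048*log(2).

-1023/5 + 2048*log(2)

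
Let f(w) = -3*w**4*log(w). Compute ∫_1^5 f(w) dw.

9372/25 - 1875*log(5)

Integrate by parts once (u = ln w, dv = -3*w**4 dw).
An antiderivative is F(w) = -3*w**5*(5*log(w) - 1)/25.
Then F(5) - F(1) = (375 - 1875*log(5)) - (3/25) = 9372/25 - 1875*log(5).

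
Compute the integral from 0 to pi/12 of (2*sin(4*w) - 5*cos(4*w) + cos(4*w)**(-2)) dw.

An antiderivative is F(w) = -5*sin(4*w)/4 - cos(4*w)/2 + tan(4*w)/4.
Then F(pi/12) - F(0) = (-3*sqrt(3)/8 - 1/4) - (-1/2) = 1/4 - 3*sqrt(3)/8.

1/4 - 3*sqrt(3)/8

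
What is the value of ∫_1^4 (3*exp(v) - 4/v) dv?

-3*exp(1) - 8*log(2) + 3*exp(4)

An antiderivative is F(v) = 3*exp(v) - 4*log(v).
Then F(4) - F(1) = (-8*log(2) + 3*exp(4)) - (3*exp(1)) = -3*exp(1) - 8*log(2) + 3*exp(4).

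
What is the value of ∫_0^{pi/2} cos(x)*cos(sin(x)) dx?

sin(1)

Let u = sin(x), so du = cos(x) dx. When x = 0, u = 0; when x = pi/2, u = 1.
The integral becomes ∫ cos(u) du from 0 to 1, with antiderivative sin(u).
Back in x: F(x) = sin(sin(x)).
Then F(pi/2) - F(0) = (sin(1)) - (0) = sin(1).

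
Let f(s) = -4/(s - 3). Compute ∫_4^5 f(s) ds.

An antiderivative is F(s) = -4*log(s - 3).
Then F(5) - F(4) = (-log(16)) - (0) = -log(16).

-log(16)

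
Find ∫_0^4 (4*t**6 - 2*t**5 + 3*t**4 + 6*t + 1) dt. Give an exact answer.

909652/105

By the power rule, an antiderivative is F(t) = 4*t**7/7 - t**6/3 + 3*t**5/5 + 3*t**2 + t.
Then F(4) - F(0) = (909652/105) - (0) = 909652/105.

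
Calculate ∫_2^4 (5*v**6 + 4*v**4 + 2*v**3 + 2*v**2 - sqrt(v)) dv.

By the power rule, an antiderivative is F(v) = 5*v**7/7 + 4*v**5/5 + v**4/2 - 2*v**(3/2)/3 + 2*v**3/3.
Then F(4) - F(2) = (1332176/105) - (13688/105 - 4*sqrt(2)/3) = 4*sqrt(2)/3 + 439496/35.

4*sqrt(2)/3 + 439496/35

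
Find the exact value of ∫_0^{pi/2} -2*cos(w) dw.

An antiderivative is F(w) = -2*sin(w).
Then F(pi/2) - F(0) = (-2) - (0) = -2.

-2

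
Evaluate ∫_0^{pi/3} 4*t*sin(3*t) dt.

Integrate by parts once (u = t, dv = 4*sin(3*t) dt).
An antiderivative is F(t) = -4*t*cos(3*t)/3 + 4*sin(3*t)/9.
Then F(pi/3) - F(0) = (4*pi/9) - (0) = 4*pi/9.

4*pi/9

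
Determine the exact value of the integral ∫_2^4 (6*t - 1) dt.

34

By the power rule, an antiderivative is F(t) = 3*t**2 - t.
Then F(4) - F(2) = (44) - (10) = 34.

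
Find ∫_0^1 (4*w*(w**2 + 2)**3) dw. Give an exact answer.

Let u = w**2 + 2, so du = 2*w dw. When w = 0, u = 2; when w = 1, u = 3.
The integral becomes 2·∫ u**3 du from 2 to 3, with antiderivative u**4/2.
Back in w: F(w) = (w**2 + 2)**4/2.
Then F(1) - F(0) = (81/2) - (8) = 65/2.

65/2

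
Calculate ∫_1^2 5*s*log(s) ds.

Integrate by parts once (u = ln s, dv = 5*s ds).
An antiderivative is F(s) = 5*s**2*(2*log(s) - 1)/4.
Then F(2) - F(1) = (-5 + 10*log(2)) - (-5/4) = -15/4 + 10*log(2).

-15/4 + 10*log(2)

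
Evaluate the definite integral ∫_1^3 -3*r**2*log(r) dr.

Integrate by parts once (u = ln r, dv = -3*r**2 dr).
An antiderivative is F(r) = -r**3*(3*log(r) - 1)/3.
Then F(3) - F(1) = (9 - 27*log(3)) - (1/3) = 26/3 - 27*log(3).

26/3 - 27*log(3)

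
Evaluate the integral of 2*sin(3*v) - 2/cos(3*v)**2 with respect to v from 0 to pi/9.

An antiderivative is F(v) = -2*cos(3*v)/3 - 2*tan(3*v)/3.
Then F(pi/9) - F(0) = (-2*sqrt(3)/3 - 1/3) - (-2/3) = 1/3 - 2*sqrt(3)/3.

1/3 - 2*sqrt(3)/3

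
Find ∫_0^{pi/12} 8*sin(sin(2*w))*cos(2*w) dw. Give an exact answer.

4 - 4*cos(1/2)

Let u = sin(2*w), so du = 2*cos(2*w) dw. When w = 0, u = 0; when w = pi/12, u = 1/2.
The integral becomes 4·∫ sin(u) du from 0 to 1/2, with antiderivative -4*cos(u).
Back in w: F(w) = -4*cos(sin(2*w)).
Then F(pi/12) - F(0) = (-4*cos(1/2)) - (-4) = 4 - 4*cos(1/2).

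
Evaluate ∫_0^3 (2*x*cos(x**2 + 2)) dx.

Let u = x**2 + 2, so du = 2*x dx. When x = 0, u = 2; when x = 3, u = 11.
The integral becomes ∫ cos(u) du from 2 to 11, with antiderivative sin(u).
Back in x: F(x) = sin(x**2 + 2).
Then F(3) - F(0) = (sin(11)) - (sin(2)) = sin(11) - sin(2).

sin(11) - sin(2)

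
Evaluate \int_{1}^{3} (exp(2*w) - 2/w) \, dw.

-exp(2)/2 - log(9) + exp(6)/2

An antiderivative is F(w) = exp(2*w)/2 - 2*log(w).
Then F(3) - F(1) = (-log(9) + exp(6)/2) - (exp(2)/2) = -exp(2)/2 - log(9) + exp(6)/2.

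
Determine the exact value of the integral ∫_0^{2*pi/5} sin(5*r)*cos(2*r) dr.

5*sqrt(5)/84 + 25/84

Use the identity sin(5*r)cos(2*r) = [sin(7*r) + sin(3*r)]/2.
An antiderivative is F(r) = -cos(3*r)/6 - cos(7*r)/14.
Then F(2*pi/5) - F(0) = (5/84 + 5*sqrt(5)/84) - (-5/21) = 5*sqrt(5)/84 + 25/84.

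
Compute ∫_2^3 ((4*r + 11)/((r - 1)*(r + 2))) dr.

Factor the denominator: r**2 + r - 2 = (r + 2)(r - 1).
Partial fractions: (4*r + 11)/((r - 1)*(r + 2)) = -1/(r + 2) + 5/(r - 1).
An antiderivative is F(r) = 5*log(r - 1) - log(r + 2).
Then F(3) - F(2) = (log(32/5)) - (-log(4)) = -log(5) + 7*log(2).

-log(5) + 7*log(2)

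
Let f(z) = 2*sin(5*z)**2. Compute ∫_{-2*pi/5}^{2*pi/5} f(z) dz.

4*pi/5

Use the identity sin^2(5*z) = (1 - cos(10*z))/2.
An antiderivative is F(z) = z - sin(10*z)/10.
Then F(2*pi/5) - F(-2*pi/5) = (2*pi/5) - (-2*pi/5) = 4*pi/5.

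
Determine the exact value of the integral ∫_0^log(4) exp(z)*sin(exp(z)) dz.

cos(1) - cos(4)

Let u = exp(z), so du = exp(z) dz. When z = 0, u = 1; when z = log(4), u = 4.
The integral becomes ∫ sin(u) du from 1 to 4, with antiderivative -cos(u).
Back in z: F(z) = -cos(exp(z)).
Then F(log(4)) - F(0) = (-cos(4)) - (-cos(1)) = cos(1) - cos(4).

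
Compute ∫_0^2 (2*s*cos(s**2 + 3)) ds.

-sin(3) + sin(7)

Let u = s**2 + 3, so du = 2*s ds. When s = 0, u = 3; when s = 2, u = 7.
The integral becomes ∫ cos(u) du from 3 to 7, with antiderivative sin(u).
Back in s: F(s) = sin(s**2 + 3).
Then F(2) - F(0) = (sin(7)) - (sin(3)) = -sin(3) + sin(7).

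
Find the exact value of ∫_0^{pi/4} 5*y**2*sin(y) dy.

Integrate by parts twice (u = y^2, dv = 5*sin(y) dy).
An antiderivative is F(y) = -5*y**2*cos(y) + 10*y*sin(y) + 10*cos(y).
Then F(pi/4) - F(0) = (5*sqrt(2)*(-pi**2 + 8*pi + 32)/32) - (10) = -10 - 5*sqrt(2)*pi**2/32 + 5*sqrt(2)*pi/4 + 5*sqrt(2).

-10 - 5*sqrt(2)*pi**2/32 + 5*sqrt(2)*pi/4 + 5*sqrt(2)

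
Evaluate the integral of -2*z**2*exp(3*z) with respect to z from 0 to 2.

Integrate by parts twice (u = z^2, dv = -2*exp(3*z) dz).
An antiderivative is F(z) = (-18*z**2 + 12*z - 4)*exp(3*z)/27.
Then F(2) - F(0) = (-52*exp(6)/27) - (-4/27) = 4/27 - 52*exp(6)/27.

4/27 - 52*exp(6)/27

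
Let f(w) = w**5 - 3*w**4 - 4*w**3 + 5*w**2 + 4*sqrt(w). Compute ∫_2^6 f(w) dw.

By the power rule, an antiderivative is F(w) = w**6/6 - 3*w**5/5 - w**4 + 8*w**(3/2)/3 + 5*w**3/3.
Then F(6) - F(2) = (16*sqrt(6) + 10872/5) - (-56/5 + 16*sqrt(2)/3) = -16*sqrt(2)/3 + 16*sqrt(6) + 10928/5.

-16*sqrt(2)/3 + 16*sqrt(6) + 10928/5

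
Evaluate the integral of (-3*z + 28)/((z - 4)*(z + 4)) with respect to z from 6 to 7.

-5*log(11) + 3*log(2) + 2*log(3) + 5*log(5)

Factor the denominator: z**2 - 16 = (z + 4)(z - 4).
Partial fractions: (-3*z + 28)/((z - 4)*(z + 4)) = -5/(z + 4) + 2/(z - 4).
An antiderivative is F(z) = 2*log(z - 4) - 5*log(z + 4).
Then F(7) - F(6) = (-5*log(11) + 2*log(3)) - (-5*log(5) - 3*log(2)) = -5*log(11) + 3*log(2) + 2*log(3) + 5*log(5).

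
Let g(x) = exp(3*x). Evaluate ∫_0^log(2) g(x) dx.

7/3

Let u = exp(x), so du = exp(x) dx. When x = 0, u = 1; when x = log(2), u = 2.
The integral becomes ∫ u**2 du from 1 to 2, with antiderivative u**3/3.
Back in x: F(x) = exp(3*x)/3.
Then F(log(2)) - F(0) = (8/3) - (1/3) = 7/3.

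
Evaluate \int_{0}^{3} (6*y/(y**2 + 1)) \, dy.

Let u = y**2 + 1, so du = 2*y dy. When y = 0, u = 1; when y = 3, u = 10.
The integral becomes 3·∫ 1/u du from 1 to 10, with antiderivative 3*log(u).
Back in y: F(y) = 3*log(y**2 + 1).
Then F(3) - F(0) = (3*log(2) + 3*log(5)) - (0) = 3*log(2) + 3*log(5).

3*log(2) + 3*log(5)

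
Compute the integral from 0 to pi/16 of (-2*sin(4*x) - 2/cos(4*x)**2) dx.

-1 + sqrt(2)/4

An antiderivative is F(x) = cos(4*x)/2 - tan(4*x)/2.
Then F(pi/16) - F(0) = (-1/2 + sqrt(2)/4) - (1/2) = -1 + sqrt(2)/4.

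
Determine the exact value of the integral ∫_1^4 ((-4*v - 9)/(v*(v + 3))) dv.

Factor the denominator: v**2 + 3*v = (v + 3)v.
Partial fractions: (-4*v - 9)/(v*(v + 3)) = -1/(v + 3) - 3/v.
An antiderivative is F(v) = -3*log(v) - log(v + 3).
Then F(4) - F(1) = (-6*log(2) - log(7)) - (-log(4)) = -4*log(2) - log(7).

-4*log(2) - log(7)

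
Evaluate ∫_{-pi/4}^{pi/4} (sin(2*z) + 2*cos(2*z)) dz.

An antiderivative is F(z) = sin(2*z) - cos(2*z)/2.
Then F(pi/4) - F(-pi/4) = (1) - (-1) = 2.

2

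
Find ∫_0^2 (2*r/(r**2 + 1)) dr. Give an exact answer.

Let u = r**2 + 1, so du = 2*r dr. When r = 0, u = 1; when r = 2, u = 5.
The integral becomes ∫ 1/u du from 1 to 5, with antiderivative log(u).
Back in r: F(r) = log(r**2 + 1).
Then F(2) - F(0) = (log(5)) - (0) = log(5).

log(5)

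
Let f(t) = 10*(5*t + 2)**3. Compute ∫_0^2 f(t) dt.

10360

Let u = 5*t + 2, so du = 5 dt. When t = 0, u = 2; when t = 2, u = 12.
The integral becomes 2·∫ u**3 du from 2 to 12, with antiderivative u**4/2.
Back in t: F(t) = (5*t + 2)**4/2.
Then F(2) - F(0) = (10368) - (8) = 10360.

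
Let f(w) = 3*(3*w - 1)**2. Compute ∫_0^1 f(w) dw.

3

Let u = 3*w - 1, so du = 3 dw. When w = 0, u = -1; when w = 1, u = 2.
The integral becomes ∫ u**2 du from -1 to 2, with antiderivative u**3/3.
Back in w: F(w) = (3*w - 1)**3/3.
Then F(1) - F(0) = (8/3) - (-1/3) = 3.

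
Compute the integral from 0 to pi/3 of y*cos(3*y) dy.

-2/9

Integrate by parts once (u = y, dv = cos(3*y) dy).
An antiderivative is F(y) = y*sin(3*y)/3 + cos(3*y)/9.
Then F(pi/3) - F(0) = (-1/9) - (1/9) = -2/9.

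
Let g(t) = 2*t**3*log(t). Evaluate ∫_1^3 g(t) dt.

Integrate by parts once (u = ln t, dv = 2*t**3 dt).
An antiderivative is F(t) = t**4*(4*log(t) - 1)/8.
Then F(3) - F(1) = (-81/8 + 81*log(3)/2) - (-1/8) = -10 + 81*log(3)/2.

-10 + 81*log(3)/2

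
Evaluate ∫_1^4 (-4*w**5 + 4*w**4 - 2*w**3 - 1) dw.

By the power rule, an antiderivative is F(w) = -2*w**6/3 + 4*w**5/5 - w**4/2 - w.
Then F(4) - F(1) = (-30652/15) - (-41/30) = -20421/10.

-20421/10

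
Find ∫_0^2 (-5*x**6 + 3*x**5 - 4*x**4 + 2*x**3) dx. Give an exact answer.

By the power rule, an antiderivative is F(x) = -5*x**7/7 + x**6/2 - 4*x**5/5 + x**4/2.
Then F(2) - F(0) = (-2696/35) - (0) = -2696/35.

-2696/35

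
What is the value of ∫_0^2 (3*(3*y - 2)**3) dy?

Let u = 3*y - 2, so du = 3 dy. When y = 0, u = -2; when y = 2, u = 4.
The integral becomes ∫ u**3 du from -2 to 4, with antiderivative u**4/4.
Back in y: F(y) = (3*y - 2)**4/4.
Then F(2) - F(0) = (64) - (4) = 60.

60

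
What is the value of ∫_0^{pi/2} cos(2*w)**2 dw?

pi/4

Use the identity cos^2(2*w) = (1 + cos(4*w))/2.
An antiderivative is F(w) = w/2 + sin(4*w)/8.
Then F(pi/2) - F(0) = (pi/4) - (0) = pi/4.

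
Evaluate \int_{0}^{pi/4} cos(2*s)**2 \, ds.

pi/8

Use the identity cos^2(2*s) = (1 + cos(4*s))/2.
An antiderivative is F(s) = s/2 + sin(4*s)/8.
Then F(pi/4) - F(0) = (pi/8) - (0) = pi/8.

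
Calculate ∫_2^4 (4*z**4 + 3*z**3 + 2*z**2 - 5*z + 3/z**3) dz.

470983/480

By the power rule, an antiderivative is F(z) = 4*z**5/5 + 3*z**4/4 + 2*z**3/3 - 5*z**2/2 - 3/(2*z**2).
Then F(4) - F(2) = (486611/480) - (3907/120) = 470983/480.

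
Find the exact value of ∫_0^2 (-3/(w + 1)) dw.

An antiderivative is F(w) = -3*log(w + 1).
Then F(2) - F(0) = (-log(27)) - (0) = -log(27).

-log(27)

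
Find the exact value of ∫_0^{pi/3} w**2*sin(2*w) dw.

-3/8 + pi**2/36 + sqrt(3)*pi/12

Integrate by parts twice (u = w^2, dv = sin(2*w) dw).
An antiderivative is F(w) = -w**2*cos(2*w)/2 + w*sin(2*w)/2 + cos(2*w)/4.
Then F(pi/3) - F(0) = (-1/8 + pi**2/36 + sqrt(3)*pi/12) - (1/4) = -3/8 + pi**2/36 + sqrt(3)*pi/12.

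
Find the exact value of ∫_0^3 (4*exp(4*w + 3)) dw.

-exp(3) + exp(15)

Let u = 4*w + 3, so du = 4 dw. When w = 0, u = 3; when w = 3, u = 15.
The integral becomes ∫ exp(u) du from 3 to 15, with antiderivative exp(u).
Back in w: F(w) = exp(4*w + 3).
Then F(3) - F(0) = (exp(15)) - (exp(3)) = -exp(3) + exp(15).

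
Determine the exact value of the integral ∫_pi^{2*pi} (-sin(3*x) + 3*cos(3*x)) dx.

An antiderivative is F(x) = sin(3*x) + cos(3*x)/3.
Then F(2*pi) - F(pi) = (1/3) - (-1/3) = 2/3.

2/3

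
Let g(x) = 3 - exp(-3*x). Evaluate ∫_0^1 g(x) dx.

exp(-3)/3 + 8/3

An antiderivative is F(x) = 3*x + exp(-3*x)/3.
Then F(1) - F(0) = (exp(-3)/3 + 3) - (1/3) = exp(-3)/3 + 8/3.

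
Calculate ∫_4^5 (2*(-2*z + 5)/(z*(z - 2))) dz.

-5*log(5) + log(3) + 9*log(2)

Factor the denominator: z**2 - 2*z = z(z - 2).
Partial fractions: 2*(-2*z + 5)/(z*(z - 2)) = -5/z + 1/(z - 2).
An antiderivative is F(z) = -5*log(z) + log(z - 2).
Then F(5) - F(4) = (-5*log(5) + log(3)) - (-9*log(2)) = -5*log(5) + log(3) + 9*log(2).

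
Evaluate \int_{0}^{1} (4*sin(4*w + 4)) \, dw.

Let u = 4*w + 4, so du = 4 dw. When w = 0, u = 4; when w = 1, u = 8.
The integral becomes ∫ sin(u) du from 4 to 8, with antiderivative -cos(u).
Back in w: F(w) = -cos(4*w + 4).
Then F(1) - F(0) = (-cos(8)) - (-cos(4)) = cos(4) - cos(8).

cos(4) - cos(8)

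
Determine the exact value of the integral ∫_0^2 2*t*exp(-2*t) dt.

Integrate by parts once (u = t, dv = 2*exp(-2*t) dt).
An antiderivative is F(t) = (-2*t - 1)*exp(-2*t)/2.
Then F(2) - F(0) = (-5*exp(-4)/2) - (-1/2) = (-5 + exp(4))*exp(-4)/2.

(-5 + exp(4))*exp(-4)/2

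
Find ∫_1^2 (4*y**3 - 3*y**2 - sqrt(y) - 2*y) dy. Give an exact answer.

By the power rule, an antiderivative is F(y) = y**4 - 2*y**(3/2)/3 - y**3 - y**2.
Then F(2) - F(1) = (4 - 4*sqrt(2)/3) - (-5/3) = 17/3 - 4*sqrt(2)/3.

17/3 - 4*sqrt(2)/3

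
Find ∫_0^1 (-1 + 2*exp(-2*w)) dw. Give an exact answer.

-exp(-2)

An antiderivative is F(w) = -w - exp(-2*w).
Then F(1) - F(0) = (-1 - exp(-2)) - (-1) = -exp(-2).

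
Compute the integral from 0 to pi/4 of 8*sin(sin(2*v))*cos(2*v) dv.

Let u = sin(2*v), so du = 2*cos(2*v) dv. When v = 0, u = 0; when v = pi/4, u = 1.
The integral becomes 4·∫ sin(u) du from 0 to 1, with antiderivative -4*cos(u).
Back in v: F(v) = -4*cos(sin(2*v)).
Then F(pi/4) - F(0) = (-4*cos(1)) - (-4) = 4 - 4*cos(1).

4 - 4*cos(1)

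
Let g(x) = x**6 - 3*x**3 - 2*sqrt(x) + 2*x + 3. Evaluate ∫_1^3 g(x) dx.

By the power rule, an antiderivative is F(x) = x**7/7 - 3*x**4/4 - 4*x**(3/2)/3 + x**2 + 3*x.
Then F(3) - F(1) = (7551/28 - 4*sqrt(3)) - (173/84) = 5620/21 - 4*sqrt(3).

5620/21 - 4*sqrt(3)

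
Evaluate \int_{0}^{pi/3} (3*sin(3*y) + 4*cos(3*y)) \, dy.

2

An antiderivative is F(y) = 4*sin(3*y)/3 - cos(3*y).
Then F(pi/3) - F(0) = (1) - (-1) = 2.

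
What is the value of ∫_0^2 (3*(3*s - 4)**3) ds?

Let u = 3*s - 4, so du = 3 ds. When s = 0, u = -4; when s = 2, u = 2.
The integral becomes ∫ u**3 du from -4 to 2, with antiderivative u**4/4.
Back in s: F(s) = (3*s - 4)**4/4.
Then F(2) - F(0) = (4) - (64) = -60.

-60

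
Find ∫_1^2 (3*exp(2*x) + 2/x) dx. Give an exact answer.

An antiderivative is F(x) = 3*exp(2*x)/2 + 2*log(x).
Then F(2) - F(1) = (log(4) + 3*exp(4)/2) - (3*exp(2)/2) = -3*exp(2)/2 + log(4) + 3*exp(4)/2.

-3*exp(2)/2 + log(4) + 3*exp(4)/2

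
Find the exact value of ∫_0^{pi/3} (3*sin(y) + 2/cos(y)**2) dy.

3/2 + 2*sqrt(3)

An antiderivative is F(y) = -3*cos(y) + 2*tan(y).
Then F(pi/3) - F(0) = (-3/2 + 2*sqrt(3)) - (-3) = 3/2 + 2*sqrt(3).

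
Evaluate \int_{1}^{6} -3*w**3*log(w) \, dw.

-972*log(3) - 972*log(2) + 3885/16

Integrate by parts once (u = ln w, dv = -3*w**3 dw).
An antiderivative is F(w) = -3*w**4*(4*log(w) - 1)/16.
Then F(6) - F(1) = (-972*log(3) - 972*log(2) + 243) - (3/16) = -972*log(3) - 972*log(2) + 3885/16.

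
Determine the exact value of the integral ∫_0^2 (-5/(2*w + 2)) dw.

-5*log(3)/2

An antiderivative is F(w) = -5*log(2*w + 2)/2.
Then F(2) - F(0) = (-5*log(6)/2) - (-5*log(2)/2) = -5*log(3)/2.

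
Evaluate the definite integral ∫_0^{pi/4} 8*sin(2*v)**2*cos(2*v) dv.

Let u = sin(2*v), so du = 2*cos(2*v) dv. When v = 0, u = 0; when v = pi/4, u = 1.
The integral becomes 4·∫ u**2 du from 0 to 1, with antiderivative 4*u**3/3.
Back in v: F(v) = 4*sin(2*v)**3/3.
Then F(pi/4) - F(0) = (4/3) - (0) = 4/3.

4/3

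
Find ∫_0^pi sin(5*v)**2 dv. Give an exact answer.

pi/2

Use the identity sin^2(5*v) = (1 - cos(10*v))/2.
An antiderivative is F(v) = v/2 - sin(10*v)/20.
Then F(pi) - F(0) = (pi/2) - (0) = pi/2.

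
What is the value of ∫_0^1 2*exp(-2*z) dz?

An antiderivative is F(z) = -exp(-2*z).
Then F(1) - F(0) = (-exp(-2)) - (-1) = 1 - exp(-2).

1 - exp(-2)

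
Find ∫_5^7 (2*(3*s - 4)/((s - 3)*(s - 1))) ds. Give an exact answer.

log(48)

Factor the denominator: s**2 - 4*s + 3 = (s - 1)(s - 3).
Partial fractions: 2*(3*s - 4)/((s - 3)*(s - 1)) = 1/(s - 1) + 5/(s - 3).
An antiderivative is F(s) = 5*log(s - 3) + log(s - 1).
Then F(7) - F(5) = (log(3) + 11*log(2)) - (7*log(2)) = log(48).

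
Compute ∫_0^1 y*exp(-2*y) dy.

(-3 + exp(2))*exp(-2)/4

Integrate by parts once (u = y, dv = exp(-2*y) dy).
An antiderivative is F(y) = (-2*y - 1)*exp(-2*y)/4.
Then F(1) - F(0) = (-3*exp(-2)/4) - (-1/4) = (-3 + exp(2))*exp(-2)/4.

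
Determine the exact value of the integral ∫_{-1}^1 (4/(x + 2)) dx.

log(81)

An antiderivative is F(x) = 4*log(x + 2).
Then F(1) - F(-1) = (log(81)) - (0) = log(81).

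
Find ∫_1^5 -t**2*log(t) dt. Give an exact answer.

124/9 - 125*log(5)/3

Integrate by parts once (u = ln t, dv = -t**2 dt).
An antiderivative is F(t) = -t**3*(3*log(t) - 1)/9.
Then F(5) - F(1) = (125/9 - 125*log(5)/3) - (1/9) = 124/9 - 125*log(5)/3.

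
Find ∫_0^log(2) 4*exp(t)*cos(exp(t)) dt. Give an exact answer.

-4*sin(1) + 4*sin(2)

Let u = exp(t), so du = exp(t) dt. When t = 0, u = 1; when t = log(2), u = 2.
The integral becomes 4·∫ cos(u) du from 1 to 2, with antiderivative 4*sin(u).
Back in t: F(t) = 4*sin(exp(t)).
Then F(log(2)) - F(0) = (4*sin(2)) - (4*sin(1)) = -4*sin(1) + 4*sin(2).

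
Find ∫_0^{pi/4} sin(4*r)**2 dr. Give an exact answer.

pi/8

Use the identity sin^2(4*r) = (1 - cos(8*r))/2.
An antiderivative is F(r) = r/2 - sin(8*r)/16.
Then F(pi/4) - F(0) = (pi/8) - (0) = pi/8.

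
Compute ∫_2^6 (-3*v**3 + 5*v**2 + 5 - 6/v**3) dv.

-594

By the power rule, an antiderivative is F(v) = -3*v**4/4 + 5*v**3/3 + 5*v + 3/v**2.
Then F(6) - F(2) = (-6983/12) - (145/12) = -594.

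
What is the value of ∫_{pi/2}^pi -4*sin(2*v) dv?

An antiderivative is F(v) = 2*cos(2*v).
Then F(pi) - F(pi/2) = (2) - (-2) = 4.

4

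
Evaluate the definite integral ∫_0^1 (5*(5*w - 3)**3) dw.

Let u = 5*w - 3, so du = 5 dw. When w = 0, u = -3; when w = 1, u = 2.
The integral becomes ∫ u**3 du from -3 to 2, with antiderivative u**4/4.
Back in w: F(w) = (5*w - 3)**4/4.
Then F(1) - F(0) = (4) - (81/4) = -65/4.

-65/4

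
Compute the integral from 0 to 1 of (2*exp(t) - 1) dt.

An antiderivative is F(t) = -t + 2*exp(t).
Then F(1) - F(0) = (-1 + 2*E) - (2) = -3 + 2*E.

-3 + 2*E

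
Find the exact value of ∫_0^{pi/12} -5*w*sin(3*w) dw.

Integrate by parts once (u = w, dv = -5*sin(3*w) dw).
An antiderivative is F(w) = 5*w*cos(3*w)/3 - 5*sin(3*w)/9.
Then F(pi/12) - F(0) = (5*sqrt(2)*(-4 + pi)/72) - (0) = 5*sqrt(2)*(-4 + pi)/72.

5*sqrt(2)*(-4 + pi)/72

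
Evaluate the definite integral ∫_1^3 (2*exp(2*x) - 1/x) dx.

-exp(2) - log(3) + exp(6)

An antiderivative is F(x) = exp(2*x) - log(x).
Then F(3) - F(1) = (-log(3) + exp(6)) - (exp(2)) = -exp(2) - log(3) + exp(6).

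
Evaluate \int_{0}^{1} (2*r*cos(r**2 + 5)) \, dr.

Let u = r**2 + 5, so du = 2*r dr. When r = 0, u = 5; when r = 1, u = 6.
The integral becomes ∫ cos(u) du from 5 to 6, with antiderivative sin(u).
Back in r: F(r) = sin(r**2 + 5).
Then F(1) - F(0) = (sin(6)) - (sin(5)) = sin(6) - sin(5).

sin(6) - sin(5)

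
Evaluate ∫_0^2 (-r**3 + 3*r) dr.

2

By the power rule, an antiderivative is F(r) = -r**4/4 + 3*r**2/2.
Then F(2) - F(0) = (2) - (0) = 2.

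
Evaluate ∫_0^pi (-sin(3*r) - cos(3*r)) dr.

-2/3

An antiderivative is F(r) = -sin(3*r)/3 + cos(3*r)/3.
Then F(pi) - F(0) = (-1/3) - (1/3) = -2/3.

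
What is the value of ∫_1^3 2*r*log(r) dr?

-4 + 9*log(3)

Integrate by parts once (u = ln r, dv = 2*r dr).
An antiderivative is F(r) = r**2*(2*log(r) - 1)/2.
Then F(3) - F(1) = (-9/2 + 9*log(3)) - (-1/2) = -4 + 9*log(3).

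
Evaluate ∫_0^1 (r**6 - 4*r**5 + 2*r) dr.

By the power rule, an antiderivative is F(r) = r**7/7 - 2*r**6/3 + r**2.
Then F(1) - F(0) = (10/21) - (0) = 10/21.

10/21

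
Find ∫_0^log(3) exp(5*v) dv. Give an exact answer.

Let u = exp(v), so du = exp(v) dv. When v = 0, u = 1; when v = log(3), u = 3.
The integral becomes ∫ u**4 du from 1 to 3, with antiderivative u**5/5.
Back in v: F(v) = exp(5*v)/5.
Then F(log(3)) - F(0) = (243/5) - (1/5) = 242/5.

242/5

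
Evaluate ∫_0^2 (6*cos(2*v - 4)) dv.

Let u = 2*v - 4, so du = 2 dv. When v = 0, u = -4; when v = 2, u = 0.
The integral becomes 3·∫ cos(u) du from -4 to 0, with antiderivative 3*sin(u).
Back in v: F(v) = 3*sin(2*v - 4).
Then F(2) - F(0) = (0) - (-3*sin(4)) = 3*sin(4).

3*sin(4)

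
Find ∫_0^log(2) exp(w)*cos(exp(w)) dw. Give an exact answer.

-sin(1) + sin(2)

Let u = exp(w), so du = exp(w) dw. When w = 0, u = 1; when w = log(2), u = 2.
The integral becomes ∫ cos(u) du from 1 to 2, with antiderivative sin(u).
Back in w: F(w) = sin(exp(w)).
Then F(log(2)) - F(0) = (sin(2)) - (sin(1)) = -sin(1) + sin(2).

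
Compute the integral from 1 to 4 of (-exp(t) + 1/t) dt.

-exp(4) + log(4) + exp(1)

An antiderivative is F(t) = -exp(t) + log(t).
Then F(4) - F(1) = (-exp(4) + log(4)) - (-exp(1)) = -exp(4) + log(4) + exp(1).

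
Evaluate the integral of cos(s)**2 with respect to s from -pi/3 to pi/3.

sqrt(3)/4 + pi/3

Use the identity cos^2(s) = (1 + cos(2*s))/2.
An antiderivative is F(s) = s/2 + sin(2*s)/4.
Then F(pi/3) - F(-pi/3) = (sqrt(3)/8 + pi/6) - (-pi/6 - sqrt(3)/8) = sqrt(3)/4 + pi/3.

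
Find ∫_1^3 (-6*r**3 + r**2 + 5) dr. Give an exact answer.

-304/3

By the power rule, an antiderivative is F(r) = -3*r**4/2 + r**3/3 + 5*r.
Then F(3) - F(1) = (-195/2) - (23/6) = -304/3.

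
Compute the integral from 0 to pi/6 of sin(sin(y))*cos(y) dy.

1 - cos(1/2)

Let u = sin(y), so du = cos(y) dy. When y = 0, u = 0; when y = pi/6, u = 1/2.
The integral becomes ∫ sin(u) du from 0 to 1/2, with antiderivative -cos(u).
Back in y: F(y) = -cos(sin(y)).
Then F(pi/6) - F(0) = (-cos(1/2)) - (-1) = 1 - cos(1/2).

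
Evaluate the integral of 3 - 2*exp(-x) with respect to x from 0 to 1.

2*exp(-1) + 1

An antiderivative is F(x) = 3*x + 2*exp(-x).
Then F(1) - F(0) = (2*exp(-1) + 3) - (2) = 2*exp(-1) + 1.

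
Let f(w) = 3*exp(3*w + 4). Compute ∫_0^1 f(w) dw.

-exp(4) + exp(7)

Let u = 3*w + 4, so du = 3 dw. When w = 0, u = 4; when w = 1, u = 7.
The integral becomes ∫ exp(u) du from 4 to 7, with antiderivative exp(u).
Back in w: F(w) = exp(3*w + 4).
Then F(1) - F(0) = (exp(7)) - (exp(4)) = -exp(4) + exp(7).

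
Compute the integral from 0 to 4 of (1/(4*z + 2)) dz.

An antiderivative is F(z) = log(4*z + 2)/4.
Then F(4) - F(0) = (log(18)/4) - (log(2)/4) = log(3)/2.

log(3)/2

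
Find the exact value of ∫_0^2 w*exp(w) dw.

Integrate by parts once (u = w, dv = exp(w) dw).
An antiderivative is F(w) = (w - 1)*exp(w).
Then F(2) - F(0) = (exp(2)) - (-1) = 1 + exp(2).

1 + exp(2)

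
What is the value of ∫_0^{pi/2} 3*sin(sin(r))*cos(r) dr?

Let u = sin(r), so du = cos(r) dr. When r = 0, u = 0; when r = pi/2, u = 1.
The integral becomes 3·∫ sin(u) du from 0 to 1, with antiderivative -3*cos(u).
Back in r: F(r) = -3*cos(sin(r)).
Then F(pi/2) - F(0) = (-3*cos(1)) - (-3) = 3 - 3*cos(1).

3 - 3*cos(1)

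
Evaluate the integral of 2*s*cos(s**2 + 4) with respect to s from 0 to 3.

sin(13) - sin(4)

Let u = s**2 + 4, so du = 2*s ds. When s = 0, u = 4; when s = 3, u = 13.
The integral becomes ∫ cos(u) du from 4 to 13, with antiderivative sin(u).
Back in s: F(s) = sin(s**2 + 4).
Then F(3) - F(0) = (sin(13)) - (sin(4)) = sin(13) - sin(4).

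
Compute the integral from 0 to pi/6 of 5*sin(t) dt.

5 - 5*sqrt(3)/2

An antiderivative is F(t) = -5*cos(t).
Then F(pi/6) - F(0) = (-5*sqrt(3)/2) - (-5) = 5 - 5*sqrt(3)/2.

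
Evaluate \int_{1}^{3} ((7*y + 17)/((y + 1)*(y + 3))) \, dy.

log(72)

Factor the denominator: y**2 + 4*y + 3 = (y + 3)(y + 1).
Partial fractions: (7*y + 17)/((y + 1)*(y + 3)) = 2/(y + 3) + 5/(y + 1).
An antiderivative is F(y) = 5*log(y + 1) + 2*log(y + 3).
Then F(3) - F(1) = (2*log(3) + 12*log(2)) - (9*log(2)) = log(72).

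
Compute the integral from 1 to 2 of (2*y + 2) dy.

5

By the power rule, an antiderivative is F(y) = y**2 + 2*y.
Then F(2) - F(1) = (8) - (3) = 5.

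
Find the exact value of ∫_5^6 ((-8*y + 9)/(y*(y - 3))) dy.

-8*log(3) + 2*log(2) + 3*log(5)

Factor the denominator: y**2 - 3*y = y(y - 3).
Partial fractions: (-8*y + 9)/(y*(y - 3)) = -3/y - 5/(y - 3).
An antiderivative is F(y) = -3*log(y) - 5*log(y - 3).
Then F(6) - F(5) = (-8*log(3) - 3*log(2)) - (-3*log(5) - 5*log(2)) = -8*log(3) + 2*log(2) + 3*log(5).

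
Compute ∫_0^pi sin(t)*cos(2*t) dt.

-2/3

Use the identity sin(t)cos(2*t) = [sin(3*t) + sin(-t)]/2.
An antiderivative is F(t) = cos(t)/2 - cos(3*t)/6.
Then F(pi) - F(0) = (-1/3) - (1/3) = -2/3.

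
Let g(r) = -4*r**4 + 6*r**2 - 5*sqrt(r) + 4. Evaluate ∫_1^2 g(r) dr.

By the power rule, an antiderivative is F(r) = -4*r**5/5 - 10*r**(3/2)/3 + 2*r**3 + 4*r.
Then F(2) - F(1) = (-20*sqrt(2)/3 - 8/5) - (28/15) = -20*sqrt(2)/3 - 52/15.

-20*sqrt(2)/3 - 52/15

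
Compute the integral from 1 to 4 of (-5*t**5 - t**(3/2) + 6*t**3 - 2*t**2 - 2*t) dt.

By the power rule, an antiderivative is F(t) = -5*t**6/6 - 2*t**(5/2)/5 + 3*t**4/2 - 2*t**3/3 - t**2.
Then F(4) - F(1) = (-15504/5) - (-7/5) = -15497/5.

-15497/5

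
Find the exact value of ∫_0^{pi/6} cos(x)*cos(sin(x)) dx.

sin(1/2)

Let u = sin(x), so du = cos(x) dx. When x = 0, u = 0; when x = pi/6, u = 1/2.
The integral becomes ∫ cos(u) du from 0 to 1/2, with antiderivative sin(u).
Back in x: F(x) = sin(sin(x)).
Then F(pi/6) - F(0) = (sin(1/2)) - (0) = sin(1/2).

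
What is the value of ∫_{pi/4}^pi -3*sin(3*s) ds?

An antiderivative is F(s) = cos(3*s).
Then F(pi) - F(pi/4) = (-1) - (-sqrt(2)/2) = -1 + sqrt(2)/2.

-1 + sqrt(2)/2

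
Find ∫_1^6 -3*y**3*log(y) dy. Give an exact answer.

-972*log(3) - 972*log(2) + 3885/16

Integrate by parts once (u = ln y, dv = -3*y**3 dy).
An antiderivative is F(y) = -3*y**4*(4*log(y) - 1)/16.
Then F(6) - F(1) = (-972*log(3) - 972*log(2) + 243) - (3/16) = -972*log(3) - 972*log(2) + 3885/16.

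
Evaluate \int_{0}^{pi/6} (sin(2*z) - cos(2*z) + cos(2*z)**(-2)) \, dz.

1/4 + sqrt(3)/4

An antiderivative is F(z) = -sin(2*z)/2 - cos(2*z)/2 + tan(2*z)/2.
Then F(pi/6) - F(0) = (-1/4 + sqrt(3)/4) - (-1/2) = 1/4 + sqrt(3)/4.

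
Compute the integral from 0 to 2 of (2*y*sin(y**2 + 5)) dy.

Let u = y**2 + 5, so du = 2*y dy. When y = 0, u = 5; when y = 2, u = 9.
The integral becomes ∫ sin(u) du from 5 to 9, with antiderivative -cos(u).
Back in y: F(y) = -cos(y**2 + 5).
Then F(2) - F(0) = (-cos(9)) - (-cos(5)) = cos(5) - cos(9).

cos(5) - cos(9)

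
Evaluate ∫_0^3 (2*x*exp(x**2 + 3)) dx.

Let u = x**2 + 3, so du = 2*x dx. When x = 0, u = 3; when x = 3, u = 12.
The integral becomes ∫ exp(u) du from 3 to 12, with antiderivative exp(u).
Back in x: F(x) = exp(x**2 + 3).
Then F(3) - F(0) = (exp(12)) - (exp(3)) = -exp(3) + exp(12).

-exp(3) + exp(12)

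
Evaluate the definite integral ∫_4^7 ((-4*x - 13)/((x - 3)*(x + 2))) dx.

-11*log(2) + log(3)

Factor the denominator: x**2 - x - 6 = (x + 2)(x - 3).
Partial fractions: (-4*x - 13)/((x - 3)*(x + 2)) = 1/(x + 2) - 5/(x - 3).
An antiderivative is F(x) = -5*log(x - 3) + log(x + 2).
Then F(7) - F(4) = (-10*log(2) + 2*log(3)) - (log(6)) = -11*log(2) + log(3).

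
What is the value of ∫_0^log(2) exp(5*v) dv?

Let u = exp(v), so du = exp(v) dv. When v = 0, u = 1; when v = log(2), u = 2.
The integral becomes ∫ u**4 du from 1 to 2, with antiderivative u**5/5.
Back in v: F(v) = exp(5*v)/5.
Then F(log(2)) - F(0) = (32/5) - (1/5) = 31/5.

31/5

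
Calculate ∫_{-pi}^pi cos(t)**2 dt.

pi

Use the identity cos^2(t) = (1 + cos(2*t))/2.
An antiderivative is F(t) = t/2 + sin(2*t)/4.
Then F(pi) - F(-pi) = (pi/2) - (-pi/2) = pi.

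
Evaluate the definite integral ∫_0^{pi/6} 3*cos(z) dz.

3/2

An antiderivative is F(z) = 3*sin(z).
Then F(pi/6) - F(0) = (3/2) - (0) = 3/2.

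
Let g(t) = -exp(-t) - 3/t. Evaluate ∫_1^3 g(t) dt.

-3*log(3) - exp(-1) + exp(-3)

An antiderivative is F(t) = -3*log(t) + exp(-t).
Then F(3) - F(1) = (-3*log(3) + exp(-3)) - (exp(-1)) = -3*log(3) - exp(-1) + exp(-3).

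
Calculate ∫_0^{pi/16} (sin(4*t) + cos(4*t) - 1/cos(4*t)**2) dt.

An antiderivative is F(t) = sin(4*t)/4 - cos(4*t)/4 - tan(4*t)/4.
Then F(pi/16) - F(0) = (-1/4) - (-1/4) = 0.

0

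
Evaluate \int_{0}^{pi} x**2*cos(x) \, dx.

-2*pi

Integrate by parts twice (u = x^2, dv = cos(x) dx).
An antiderivative is F(x) = x**2*sin(x) + 2*x*cos(x) - 2*sin(x).
Then F(pi) - F(0) = (-2*pi) - (0) = -2*pi.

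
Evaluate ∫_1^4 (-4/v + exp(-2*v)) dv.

(-16*exp(8)*log(2) - 1 + exp(6))*exp(-8)/2

An antiderivative is F(v) = -4*log(v) - exp(-2*v)/2.
Then F(4) - F(1) = (-8*log(2) - exp(-8)/2) - (-exp(-2)/2) = (-16*exp(8)*log(2) - 1 + exp(6))*exp(-8)/2.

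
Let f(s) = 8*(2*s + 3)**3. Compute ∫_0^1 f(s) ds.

Let u = 2*s + 3, so du = 2 ds. When s = 0, u = 3; when s = 1, u = 5.
The integral becomes 4·∫ u**3 du from 3 to 5, with antiderivative u**4.
Back in s: F(s) = (2*s + 3)**4.
Then F(1) - F(0) = (625) - (81) = 544.

544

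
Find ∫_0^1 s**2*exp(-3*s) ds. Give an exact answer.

2/27 - 17*exp(-3)/27

Integrate by parts twice (u = s^2, dv = exp(-3*s) ds).
An antiderivative is F(s) = (-9*s**2 - 6*s - 2)*exp(-3*s)/27.
Then F(1) - F(0) = (-17*exp(-3)/27) - (-2/27) = 2/27 - 17*exp(-3)/27.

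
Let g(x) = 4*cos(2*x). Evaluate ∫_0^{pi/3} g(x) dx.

An antiderivative is F(x) = 2*sin(2*x).
Then F(pi/3) - F(0) = (sqrt(3)) - (0) = sqrt(3).

sqrt(3)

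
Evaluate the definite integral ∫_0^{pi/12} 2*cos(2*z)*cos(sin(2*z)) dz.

sin(1/2)

Let u = sin(2*z), so du = 2*cos(2*z) dz. When z = 0, u = 0; when z = pi/12, u = 1/2.
The integral becomes ∫ cos(u) du from 0 to 1/2, with antiderivative sin(u).
Back in z: F(z) = sin(sin(2*z)).
Then F(pi/12) - F(0) = (sin(1/2)) - (0) = sin(1/2).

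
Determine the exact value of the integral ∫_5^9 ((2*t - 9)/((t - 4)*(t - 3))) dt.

Factor the denominator: t**2 - 7*t + 12 = (t - 3)(t - 4).
Partial fractions: (2*t - 9)/((t - 4)*(t - 3)) = 3/(t - 3) - 1/(t - 4).
An antiderivative is F(t) = -log(t - 4) + 3*log(t - 3).
Then F(9) - F(5) = (-log(5) + 3*log(2) + 3*log(3)) - (log(8)) = log(27/5).

log(27/5)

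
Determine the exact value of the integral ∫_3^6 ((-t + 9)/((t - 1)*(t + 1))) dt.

Factor the denominator: t**2 - 1 = (t + 1)(t - 1).
Partial fractions: (-t + 9)/((t - 1)*(t + 1)) = -5/(t + 1) + 4/(t - 1).
An antiderivative is F(t) = 4*log(t - 1) - 5*log(t + 1).
Then F(6) - F(3) = (-5*log(7) + 4*log(5)) - (-log(64)) = -5*log(7) + 6*log(2) + 4*log(5).

-5*log(7) + 6*log(2) + 4*log(5)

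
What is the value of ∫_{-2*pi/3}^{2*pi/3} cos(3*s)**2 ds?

Use the identity cos^2(3*s) = (1 + cos(6*s))/2.
An antiderivative is F(s) = s/2 + sin(6*s)/12.
Then F(2*pi/3) - F(-2*pi/3) = (pi/3) - (-pi/3) = 2*pi/3.

2*pi/3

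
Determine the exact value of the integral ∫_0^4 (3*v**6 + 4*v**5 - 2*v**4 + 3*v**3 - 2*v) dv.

By the power rule, an antiderivative is F(v) = 3*v**7/7 + 2*v**6/3 - 2*v**5/5 + 3*v**4/4 - v**2.
Then F(4) - F(0) = (999472/105) - (0) = 999472/105.

999472/105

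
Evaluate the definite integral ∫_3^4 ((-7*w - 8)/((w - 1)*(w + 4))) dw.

Factor the denominator: w**2 + 3*w - 4 = (w + 4)(w - 1).
Partial fractions: (-7*w - 8)/((w - 1)*(w + 4)) = -4/(w + 4) - 3/(w - 1).
An antiderivative is F(w) = -3*log(w - 1) - 4*log(w + 4).
Then F(4) - F(3) = (-12*log(2) - 3*log(3)) - (-4*log(7) - 3*log(2)) = -9*log(2) - 3*log(3) + 4*log(7).

-9*log(2) - 3*log(3) + 4*log(7)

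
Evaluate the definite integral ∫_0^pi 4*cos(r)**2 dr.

2*pi

Use the identity cos^2(r) = (1 + cos(2*r))/2.
An antiderivative is F(r) = 2*r + sin(2*r).
Then F(pi) - F(0) = (2*pi) - (0) = 2*pi.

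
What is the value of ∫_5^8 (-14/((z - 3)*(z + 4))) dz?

Factor the denominator: z**2 + z - 12 = (z + 4)(z - 3).
Partial fractions: -14/((z - 3)*(z + 4)) = 2/(z + 4) - 2/(z - 3).
An antiderivative is F(z) = -2*log(z - 3) + 2*log(z + 4).
Then F(8) - F(5) = (-2*log(5) + 2*log(3) + 4*log(2)) - (log(81/4)) = -2*log(5) - 2*log(3) + 6*log(2).

-2*log(5) - 2*log(3) + 6*log(2)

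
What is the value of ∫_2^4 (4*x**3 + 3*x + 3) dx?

264

By the power rule, an antiderivative is F(x) = x**4 + 3*x**2/2 + 3*x.
Then F(4) - F(2) = (292) - (28) = 264.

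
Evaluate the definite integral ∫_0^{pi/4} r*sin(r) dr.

sqrt(2)*(4 - pi)/8

Integrate by parts once (u = r, dv = sin(r) dr).
An antiderivative is F(r) = -r*cos(r) + sin(r).
Then F(pi/4) - F(0) = (sqrt(2)*(4 - pi)/8) - (0) = sqrt(2)*(4 - pi)/8.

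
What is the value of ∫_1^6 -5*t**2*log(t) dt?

-360*log(3) - 360*log(2) + 1075/9

Integrate by parts once (u = ln t, dv = -5*t**2 dt).
An antiderivative is F(t) = -5*t**3*(3*log(t) - 1)/9.
Then F(6) - F(1) = (-360*log(3) - 360*log(2) + 120) - (5/9) = -360*log(3) - 360*log(2) + 1075/9.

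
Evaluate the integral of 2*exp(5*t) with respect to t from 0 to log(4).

2046/5

Let u = exp(t), so du = exp(t) dt. When t = 0, u = 1; when t = log(4), u = 4.
The integral becomes 2·∫ u**4 du from 1 to 4, with antiderivative 2*u**5/5.
Back in t: F(t) = 2*exp(5*t)/5.
Then F(log(4)) - F(0) = (2048/5) - (2/5) = 2046/5.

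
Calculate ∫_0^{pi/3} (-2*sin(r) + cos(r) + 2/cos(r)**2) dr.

-1 + 5*sqrt(3)/2

An antiderivative is F(r) = sin(r) + 2*cos(r) + 2*tan(r).
Then F(pi/3) - F(0) = (1 + 5*sqrt(3)/2) - (2) = -1 + 5*sqrt(3)/2.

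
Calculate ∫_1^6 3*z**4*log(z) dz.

-933 + 23328*log(6)/5

Integrate by parts once (u = ln z, dv = 3*z**4 dz).
An antiderivative is F(z) = 3*z**5*(5*log(z) - 1)/25.
Then F(6) - F(1) = (-23328/25 + 23328*log(6)/5) - (-3/25) = -933 + 23328*log(6)/5.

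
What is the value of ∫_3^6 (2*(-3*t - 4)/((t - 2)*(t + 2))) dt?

-13*log(2) + log(5)

Factor the denominator: t**2 - 4 = (t + 2)(t - 2).
Partial fractions: 2*(-3*t - 4)/((t - 2)*(t + 2)) = -1/(t + 2) - 5/(t - 2).
An antiderivative is F(t) = -5*log(t - 2) - log(t + 2).
Then F(6) - F(3) = (-13*log(2)) - (-log(5)) = -13*log(2) + log(5).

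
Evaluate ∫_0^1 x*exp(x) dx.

1

Integrate by parts once (u = x, dv = exp(x) dx).
An antiderivative is F(x) = (x - 1)*exp(x).
Then F(1) - F(0) = (0) - (-1) = 1.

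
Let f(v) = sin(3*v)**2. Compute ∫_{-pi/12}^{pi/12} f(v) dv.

-1/6 + pi/12

Use the identity sin^2(3*v) = (1 - cos(6*v))/2.
An antiderivative is F(v) = v/2 - sin(6*v)/12.
Then F(pi/12) - F(-pi/12) = (-1/12 + pi/24) - (1/12 - pi/24) = -1/6 + pi/12.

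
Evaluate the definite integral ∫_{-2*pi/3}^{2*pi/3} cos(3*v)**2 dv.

Use the identity cos^2(3*v) = (1 + cos(6*v))/2.
An antiderivative is F(v) = v/2 + sin(6*v)/12.
Then F(2*pi/3) - F(-2*pi/3) = (pi/3) - (-pi/3) = 2*pi/3.

2*pi/3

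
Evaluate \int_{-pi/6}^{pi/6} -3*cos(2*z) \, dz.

An antiderivative is F(z) = -3*sin(2*z)/2.
Then F(pi/6) - F(-pi/6) = (-3*sqrt(3)/4) - (3*sqrt(3)/4) = -3*sqrt(3)/2.

-3*sqrt(3)/2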